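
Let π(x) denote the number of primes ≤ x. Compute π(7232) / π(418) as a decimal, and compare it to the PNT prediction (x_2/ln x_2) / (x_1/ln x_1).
π(7232)/π(418) = 924/80 ≈ 11.5500;  PNT prediction ≈ 11.7510.

π(418) = 80 and π(7232) = 924, so π(7232)/π(418) ≈ 11.5500. The PNT-predicted ratio is (7232/ln(7232)) / (418/ln(418)) ≈ 11.7510. The two agree to within a few percent, as expected.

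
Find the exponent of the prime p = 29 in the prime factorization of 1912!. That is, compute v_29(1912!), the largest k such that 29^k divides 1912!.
v_29(1912!) = 67

Legendre's formula: v_p(n!) = Σ_{k ≥ 1} ⌊n / p^k⌋. For p = 29, n = 1912, the terms are:
  ⌊1912/29^1⌋ = ⌊1912/29⌋ = 65
  ⌊1912/29^2⌋ = ⌊1912/841⌋ = 2
(the next term ⌊1912/29^3⌋ = 0, terminating the sum). Summing: v_29(1912!) = 65 + 2 = 67.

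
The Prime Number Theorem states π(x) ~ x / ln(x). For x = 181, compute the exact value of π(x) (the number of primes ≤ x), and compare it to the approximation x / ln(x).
π(181) = 42;  x/ln(x) ≈ 34.82;  relative error ≈ 17.10%.

Directly count primes up to 181: π(181) = 42. The PNT approximation gives 181/ln(181) ≈ 181/5.19850 ≈ 34.82. Relative error (π(x) − x/ln(x)) / π(x) ≈ 17.10%; the approximation is known to undercount slightly (Li(x) is a better estimate).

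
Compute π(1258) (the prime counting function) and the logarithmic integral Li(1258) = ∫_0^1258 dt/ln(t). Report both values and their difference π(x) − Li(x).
π(1258) = 204;  Li(1258) ≈ 214.33;  π(x) − Li(x) ≈ -10.33.

Direct count of primes ≤ 1258 gives π(1258) = 204. Numerical evaluation of the logarithmic integral gives Li(1258) ≈ 214.33. The difference π(x) − Li(x) ≈ -10.33 is typically negative for small/moderate x (Li(x) overestimates), though Littlewood's theorem shows this sign changes infinitely often.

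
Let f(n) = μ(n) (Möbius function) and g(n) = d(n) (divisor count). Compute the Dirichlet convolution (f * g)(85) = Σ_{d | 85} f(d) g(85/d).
(μ * d)(85) = 1

Divisors of 85: [1, 5, 17, 85]. For each d | 85:
  d = 1: μ(1) · d(85/1) = 1 · 4 = 4
  d = 5: μ(5) · d(85/5) = -1 · 2 = -2
  d = 17: μ(17) · d(85/17) = -1 · 2 = -2
  d = 85: μ(85) · d(85/85) = 1 · 1 = 1
Summing: (μ * d)(85) = 4 + -2 + -2 + 1 = 1.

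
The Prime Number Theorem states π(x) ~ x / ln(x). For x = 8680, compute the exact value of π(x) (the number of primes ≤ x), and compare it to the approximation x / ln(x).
π(8680) = 1080;  x/ln(x) ≈ 957.13;  relative error ≈ 11.38%.

Directly count primes up to 8680: π(8680) = 1080. The PNT approximation gives 8680/ln(8680) ≈ 8680/9.06878 ≈ 957.13. Relative error (π(x) − x/ln(x)) / π(x) ≈ 11.38%; the approximation is known to undercount slightly (Li(x) is a better estimate).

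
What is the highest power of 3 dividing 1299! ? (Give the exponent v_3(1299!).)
v_3(1299!) = 647

Legendre's formula: v_p(n!) = Σ_{k ≥ 1} ⌊n / p^k⌋. For p = 3, n = 1299, the terms are:
  ⌊1299/3^1⌋ = ⌊1299/3⌋ = 433
  ⌊1299/3^2⌋ = ⌊1299/9⌋ = 144
  ⌊1299/3^3⌋ = ⌊1299/27⌋ = 48
  ⌊1299/3^4⌋ = ⌊1299/81⌋ = 16
  ⌊1299/3^5⌋ = ⌊1299/243⌋ = 5
  ⌊1299/3^6⌋ = ⌊1299/729⌋ = 1
(the next term ⌊1299/3^7⌋ = 0, terminating the sum). Summing: v_3(1299!) = 433 + 144 + 48 + 16 + 5 + 1 = 647.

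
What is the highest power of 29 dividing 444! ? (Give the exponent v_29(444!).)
v_29(444!) = 15

Legendre's formula: v_p(n!) = Σ_{k ≥ 1} ⌊n / p^k⌋. For p = 29, n = 444, the terms are:
  ⌊444/29^1⌋ = ⌊444/29⌋ = 15
(the next term ⌊444/29^2⌋ = 0, terminating the sum). Summing: v_29(444!) = 15 = 15.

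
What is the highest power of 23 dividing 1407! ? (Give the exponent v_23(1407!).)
v_23(1407!) = 63

Legendre's formula: v_p(n!) = Σ_{k ≥ 1} ⌊n / p^k⌋. For p = 23, n = 1407, the terms are:
  ⌊1407/23^1⌋ = ⌊1407/23⌋ = 61
  ⌊1407/23^2⌋ = ⌊1407/529⌋ = 2
(the next term ⌊1407/23^3⌋ = 0, terminating the sum). Summing: v_23(1407!) = 61 + 2 = 63.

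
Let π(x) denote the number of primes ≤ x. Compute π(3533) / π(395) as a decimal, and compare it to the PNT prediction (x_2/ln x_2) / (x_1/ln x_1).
π(3533)/π(395) = 494/77 ≈ 6.4156;  PNT prediction ≈ 6.5456.

π(395) = 77 and π(3533) = 494, so π(3533)/π(395) ≈ 6.4156. The PNT-predicted ratio is (3533/ln(3533)) / (395/ln(395)) ≈ 6.5456. The two agree to within a few percent, as expected.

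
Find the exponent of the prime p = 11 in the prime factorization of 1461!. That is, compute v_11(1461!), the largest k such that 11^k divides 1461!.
v_11(1461!) = 145

Legendre's formula: v_p(n!) = Σ_{k ≥ 1} ⌊n / p^k⌋. For p = 11, n = 1461, the terms are:
  ⌊1461/11^1⌋ = ⌊1461/11⌋ = 132
  ⌊1461/11^2⌋ = ⌊1461/121⌋ = 12
  ⌊1461/11^3⌋ = ⌊1461/1331⌋ = 1
(the next term ⌊1461/11^4⌋ = 0, terminating the sum). Summing: v_11(1461!) = 132 + 12 + 1 = 145.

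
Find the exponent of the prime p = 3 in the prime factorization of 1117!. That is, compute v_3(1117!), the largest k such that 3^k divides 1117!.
v_3(1117!) = 555

Legendre's formula: v_p(n!) = Σ_{k ≥ 1} ⌊n / p^k⌋. For p = 3, n = 1117, the terms are:
  ⌊1117/3^1⌋ = ⌊1117/3⌋ = 372
  ⌊1117/3^2⌋ = ⌊1117/9⌋ = 124
  ⌊1117/3^3⌋ = ⌊1117/27⌋ = 41
  ⌊1117/3^4⌋ = ⌊1117/81⌋ = 13
  ⌊1117/3^5⌋ = ⌊1117/243⌋ = 4
  ⌊1117/3^6⌋ = ⌊1117/729⌋ = 1
(the next term ⌊1117/3^7⌋ = 0, terminating the sum). Summing: v_3(1117!) = 372 + 124 + 41 + 13 + 4 + 1 = 555.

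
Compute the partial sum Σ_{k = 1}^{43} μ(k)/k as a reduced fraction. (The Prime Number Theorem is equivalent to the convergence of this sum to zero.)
Σ μ(k)/k = -137190436674212/6541380665835015

Values of μ(k) for 1 ≤ k ≤ 43: μ(1) = 1, μ(2) = -1, μ(3) = -1, μ(5) = -1, μ(6) = 1, μ(7) = -1, μ(10) = 1, μ(11) = -1, μ(13) = -1, μ(14) = 1, μ(15) = 1, μ(17) = -1, μ(19) = -1, μ(21) = 1, μ(22) = 1, μ(23) = -1, μ(26) = 1, μ(29) = -1, μ(30) = -1, μ(31) = -1, μ(33) = 1, μ(34) = 1, μ(35) = 1, μ(37) = -1, μ(38) = 1, μ(39) = 1, μ(41) = -1, μ(42) = -1, μ(43) = -1, with μ = 0 on non-squarefree integers. Summing μ(k)/k for k where μ(k) ≠ 0 gives -137190436674212/6541380665835015 ≈ -0.0210. (PNT ⟺ this sum → 0 as n → ∞.)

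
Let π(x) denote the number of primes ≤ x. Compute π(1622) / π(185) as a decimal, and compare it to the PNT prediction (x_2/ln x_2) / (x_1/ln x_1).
π(1622)/π(185) = 257/42 ≈ 6.1190;  PNT prediction ≈ 6.1923.

π(185) = 42 and π(1622) = 257, so π(1622)/π(185) ≈ 6.1190. The PNT-predicted ratio is (1622/ln(1622)) / (185/ln(185)) ≈ 6.1923. The two agree to within a few percent, as expected.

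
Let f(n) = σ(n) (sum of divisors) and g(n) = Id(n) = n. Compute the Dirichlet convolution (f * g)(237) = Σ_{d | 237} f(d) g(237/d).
(σ * Id)(237) = 1113

Divisors of 237: [1, 3, 79, 237]. For each d | 237:
  d = 1: σ(1) · Id(237/1) = 1 · 237 = 237
  d = 3: σ(3) · Id(237/3) = 4 · 79 = 316
  d = 79: σ(79) · Id(237/79) = 80 · 3 = 240
  d = 237: σ(237) · Id(237/237) = 320 · 1 = 320
Summing: (σ * Id)(237) = 237 + 316 + 240 + 320 = 1113.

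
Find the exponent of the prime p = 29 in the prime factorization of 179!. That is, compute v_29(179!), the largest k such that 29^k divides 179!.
v_29(179!) = 6

Legendre's formula: v_p(n!) = Σ_{k ≥ 1} ⌊n / p^k⌋. For p = 29, n = 179, the terms are:
  ⌊179/29^1⌋ = ⌊179/29⌋ = 6
(the next term ⌊179/29^2⌋ = 0, terminating the sum). Summing: v_29(179!) = 6 = 6.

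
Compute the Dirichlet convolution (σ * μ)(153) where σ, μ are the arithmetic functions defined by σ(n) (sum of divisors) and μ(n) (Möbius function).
(σ * μ)(153) = 153

Divisors of 153: [1, 3, 9, 17, 51, 153]. For each d | 153:
  d = 1: σ(1) · μ(153/1) = 1 · 0 = 0
  d = 3: σ(3) · μ(153/3) = 4 · 1 = 4
  d = 9: σ(9) · μ(153/9) = 13 · -1 = -13
  d = 17: σ(17) · μ(153/17) = 18 · 0 = 0
  d = 51: σ(51) · μ(153/51) = 72 · -1 = -72
  d = 153: σ(153) · μ(153/153) = 234 · 1 = 234
Summing: (σ * μ)(153) = 0 + 4 + -13 + 0 + -72 + 234 = 153.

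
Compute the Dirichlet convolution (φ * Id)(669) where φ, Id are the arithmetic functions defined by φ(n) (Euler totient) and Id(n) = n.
(φ * Id)(669) = 2225

Divisors of 669: [1, 3, 223, 669]. For each d | 669:
  d = 1: φ(1) · Id(669/1) = 1 · 669 = 669
  d = 3: φ(3) · Id(669/3) = 2 · 223 = 446
  d = 223: φ(223) · Id(669/223) = 222 · 3 = 666
  d = 669: φ(669) · Id(669/669) = 444 · 1 = 444
Summing: (φ * Id)(669) = 669 + 446 + 666 + 444 = 2225.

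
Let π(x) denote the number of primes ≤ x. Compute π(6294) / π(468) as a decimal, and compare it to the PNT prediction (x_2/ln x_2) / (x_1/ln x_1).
π(6294)/π(468) = 818/91 ≈ 8.9890;  PNT prediction ≈ 9.4530.

π(468) = 91 and π(6294) = 818, so π(6294)/π(468) ≈ 8.9890. The PNT-predicted ratio is (6294/ln(6294)) / (468/ln(468)) ≈ 9.4530. The two agree to within a few percent, as expected.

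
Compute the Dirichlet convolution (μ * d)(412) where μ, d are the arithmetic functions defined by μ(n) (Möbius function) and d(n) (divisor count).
(μ * d)(412) = 1

Divisors of 412: [1, 2, 4, 103, 206, 412]. For each d | 412:
  d = 1: μ(1) · d(412/1) = 1 · 6 = 6
  d = 2: μ(2) · d(412/2) = -1 · 4 = -4
  d = 4: μ(4) · d(412/4) = 0 · 2 = 0
  d = 103: μ(103) · d(412/103) = -1 · 3 = -3
  d = 206: μ(206) · d(412/206) = 1 · 2 = 2
  d = 412: μ(412) · d(412/412) = 0 · 1 = 0
Summing: (μ * d)(412) = 6 + -4 + 0 + -3 + 2 + 0 = 1.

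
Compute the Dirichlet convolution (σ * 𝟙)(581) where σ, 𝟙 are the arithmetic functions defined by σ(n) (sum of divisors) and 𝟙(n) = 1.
(σ * 𝟙)(581) = 765

Divisors of 581: [1, 7, 83, 581]. For each d | 581:
  d = 1: σ(1) · 𝟙(581/1) = 1 · 1 = 1
  d = 7: σ(7) · 𝟙(581/7) = 8 · 1 = 8
  d = 83: σ(83) · 𝟙(581/83) = 84 · 1 = 84
  d = 581: σ(581) · 𝟙(581/581) = 672 · 1 = 672
Summing: (σ * 𝟙)(581) = 1 + 8 + 84 + 672 = 765.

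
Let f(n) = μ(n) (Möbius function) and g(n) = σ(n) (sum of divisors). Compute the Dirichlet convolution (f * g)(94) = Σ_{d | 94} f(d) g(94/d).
(μ * σ)(94) = 94

Divisors of 94: [1, 2, 47, 94]. For each d | 94:
  d = 1: μ(1) · σ(94/1) = 1 · 144 = 144
  d = 2: μ(2) · σ(94/2) = -1 · 48 = -48
  d = 47: μ(47) · σ(94/47) = -1 · 3 = -3
  d = 94: μ(94) · σ(94/94) = 1 · 1 = 1
Summing: (μ * σ)(94) = 144 + -48 + -3 + 1 = 94.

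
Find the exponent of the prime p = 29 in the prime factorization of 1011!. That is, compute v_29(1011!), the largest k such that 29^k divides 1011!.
v_29(1011!) = 35

Legendre's formula: v_p(n!) = Σ_{k ≥ 1} ⌊n / p^k⌋. For p = 29, n = 1011, the terms are:
  ⌊1011/29^1⌋ = ⌊1011/29⌋ = 34
  ⌊1011/29^2⌋ = ⌊1011/841⌋ = 1
(the next term ⌊1011/29^3⌋ = 0, terminating the sum). Summing: v_29(1011!) = 34 + 1 = 35.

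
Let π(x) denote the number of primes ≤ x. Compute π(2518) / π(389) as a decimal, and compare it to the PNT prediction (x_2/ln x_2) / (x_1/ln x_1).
π(2518)/π(389) = 368/77 ≈ 4.7792;  PNT prediction ≈ 4.9293.

π(389) = 77 and π(2518) = 368, so π(2518)/π(389) ≈ 4.7792. The PNT-predicted ratio is (2518/ln(2518)) / (389/ln(389)) ≈ 4.9293. The two agree to within a few percent, as expected.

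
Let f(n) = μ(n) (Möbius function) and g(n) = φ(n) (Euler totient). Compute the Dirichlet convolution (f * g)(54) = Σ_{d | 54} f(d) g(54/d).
(μ * φ)(54) = 0

Divisors of 54: [1, 2, 3, 6, 9, 18, 27, 54]. For each d | 54:
  d = 1: μ(1) · φ(54/1) = 1 · 18 = 18
  d = 2: μ(2) · φ(54/2) = -1 · 18 = -18
  d = 3: μ(3) · φ(54/3) = -1 · 6 = -6
  d = 6: μ(6) · φ(54/6) = 1 · 6 = 6
  d = 9: μ(9) · φ(54/9) = 0 · 2 = 0
  d = 18: μ(18) · φ(54/18) = 0 · 2 = 0
  d = 27: μ(27) · φ(54/27) = 0 · 1 = 0
  d = 54: μ(54) · φ(54/54) = 0 · 1 = 0
Summing: (μ * φ)(54) = 18 + -18 + -6 + 6 + 0 + 0 + 0 + 0 = 0.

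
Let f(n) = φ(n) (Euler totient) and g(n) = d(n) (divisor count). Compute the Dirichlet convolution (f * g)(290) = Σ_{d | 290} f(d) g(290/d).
(φ * d)(290) = 540

Divisors of 290: [1, 2, 5, 10, 29, 58, 145, 290]. For each d | 290:
  d = 1: φ(1) · d(290/1) = 1 · 8 = 8
  d = 2: φ(2) · d(290/2) = 1 · 4 = 4
  d = 5: φ(5) · d(290/5) = 4 · 4 = 16
  d = 10: φ(10) · d(290/10) = 4 · 2 = 8
  d = 29: φ(29) · d(290/29) = 28 · 4 = 112
  d = 58: φ(58) · d(290/58) = 28 · 2 = 56
  d = 145: φ(145) · d(290/145) = 112 · 2 = 224
  d = 290: φ(290) · d(290/290) = 112 · 1 = 112
Summing: (φ * d)(290) = 8 + 4 + 16 + 8 + 112 + 56 + 224 + 112 = 540.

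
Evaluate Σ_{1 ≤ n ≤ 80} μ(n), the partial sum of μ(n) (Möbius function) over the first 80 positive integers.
Σ_{n ≤ 80} μ(n) = -4

Compute μ(n) for each 1 ≤ n ≤ 80: μ(1) = 1, μ(2) = -1, μ(3) = -1, μ(4) = 0, μ(5) = -1, μ(6) = 1, μ(7) = -1, μ(8) = 0, μ(9) = 0, μ(10) = 1, μ(11) = -1, μ(12) = 0, μ(13) = -1, μ(14) = 1, μ(15) = 1, μ(16) = 0, μ(17) = -1, μ(18) = 0, μ(19) = -1, μ(20) = 0, μ(21) = 1, μ(22) = 1, μ(23) = -1, μ(24) = 0, μ(25) = 0, μ(26) = 1, μ(27) = 0, μ(28) = 0, μ(29) = -1, μ(30) = -1, μ(31) = -1, μ(32) = 0, μ(33) = 1, μ(34) = 1, μ(35) = 1, μ(36) = 0, μ(37) = -1, μ(38) = 1, μ(39) = 1, μ(40) = 0, μ(41) = -1, μ(42) = -1, μ(43) = -1, μ(44) = 0, μ(45) = 0, μ(46) = 1, μ(47) = -1, μ(48) = 0, μ(49) = 0, μ(50) = 0, μ(51) = 1, μ(52) = 0, μ(53) = -1, μ(54) = 0, μ(55) = 1, μ(56) = 0, μ(57) = 1, μ(58) = 1, μ(59) = -1, μ(60) = 0, μ(61) = -1, μ(62) = 1, μ(63) = 0, μ(64) = 0, μ(65) = 1, μ(66) = -1, μ(67) = -1, μ(68) = 0, μ(69) = 1, μ(70) = -1, μ(71) = -1, μ(72) = 0, μ(73) = -1, μ(74) = 1, μ(75) = 0, μ(76) = 0, μ(77) = 1, μ(78) = -1, μ(79) = -1, μ(80) = 0. Summing all 80 values: -4. (Mertens function M(x) = Σ_{n ≤ x} μ(n); on average M(x) should be small (PNT ⟺ M(x) = o(x)).)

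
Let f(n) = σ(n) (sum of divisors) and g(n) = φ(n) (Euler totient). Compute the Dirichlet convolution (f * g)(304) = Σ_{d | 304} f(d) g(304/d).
(σ * φ)(304) = 3040

Divisors of 304: [1, 2, 4, 8, 16, 19, 38, 76, 152, 304]. For each d | 304:
  d = 1: σ(1) · φ(304/1) = 1 · 144 = 144
  d = 2: σ(2) · φ(304/2) = 3 · 72 = 216
  d = 4: σ(4) · φ(304/4) = 7 · 36 = 252
  d = 8: σ(8) · φ(304/8) = 15 · 18 = 270
  d = 16: σ(16) · φ(304/16) = 31 · 18 = 558
  d = 19: σ(19) · φ(304/19) = 20 · 8 = 160
  d = 38: σ(38) · φ(304/38) = 60 · 4 = 240
  d = 76: σ(76) · φ(304/76) = 140 · 2 = 280
  d = 152: σ(152) · φ(304/152) = 300 · 1 = 300
  d = 304: σ(304) · φ(304/304) = 620 · 1 = 620
Summing: (σ * φ)(304) = 144 + 216 + 252 + 270 + 558 + 160 + 240 + 280 + 300 + 620 = 3040.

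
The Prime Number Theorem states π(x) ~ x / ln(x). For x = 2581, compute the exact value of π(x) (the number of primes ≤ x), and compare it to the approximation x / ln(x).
π(2581) = 376;  x/ln(x) ≈ 328.54;  relative error ≈ 12.62%.

Directly count primes up to 2581: π(2581) = 376. The PNT approximation gives 2581/ln(2581) ≈ 2581/7.85593 ≈ 328.54. Relative error (π(x) − x/ln(x)) / π(x) ≈ 12.62%; the approximation is known to undercount slightly (Li(x) is a better estimate).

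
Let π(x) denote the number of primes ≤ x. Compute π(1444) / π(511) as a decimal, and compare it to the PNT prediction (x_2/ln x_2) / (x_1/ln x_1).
π(1444)/π(511) = 228/97 ≈ 2.3505;  PNT prediction ≈ 2.4223.

π(511) = 97 and π(1444) = 228, so π(1444)/π(511) ≈ 2.3505. The PNT-predicted ratio is (1444/ln(1444)) / (511/ln(511)) ≈ 2.4223. The two agree to within a few percent, as expected.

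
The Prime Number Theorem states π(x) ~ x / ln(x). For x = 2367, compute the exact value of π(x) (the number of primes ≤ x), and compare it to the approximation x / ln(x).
π(2367) = 350;  x/ln(x) ≈ 304.66;  relative error ≈ 12.95%.

Directly count primes up to 2367: π(2367) = 350. The PNT approximation gives 2367/ln(2367) ≈ 2367/7.76938 ≈ 304.66. Relative error (π(x) − x/ln(x)) / π(x) ≈ 12.95%; the approximation is known to undercount slightly (Li(x) is a better estimate).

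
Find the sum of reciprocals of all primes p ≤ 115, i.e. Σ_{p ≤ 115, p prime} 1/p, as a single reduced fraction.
Σ 1/p = 58472171373748331322981543916880425472323867753/31610054640417607788145206291543662493274686990

π(115) = 30, so the primes ≤ 115 are [2, 3, 5, 7, 11, 13, 17, 19, 23, 29, 31, 37, 41, 43, 47, 53, 59, 61, 67, 71, 73, 79, 83, 89, 97, 101, 103, 107, 109, 113]. Summing 1/p over these primes: 58472171373748331322981543916880425472323867753/31610054640417607788145206291543662493274686990 ≈ 1.8498. Mertens estimate ln ln(115) + 0.2615 ≈ 1.8186.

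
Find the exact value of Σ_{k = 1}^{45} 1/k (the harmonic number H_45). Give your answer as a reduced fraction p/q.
H_45 = 5914085889685464427/1345655451257488800

Direct summation: H_45 = 1 + 1/2 + ... + 1/45. The least common denominator is lcm(1, ..., 45) = 9419588158802421600; over this denominator the numerator is 9419588158802421600 + 4709794079401210800 + 3139862719600807200 + 2354897039700605400 + 1883917631760484320 + 1569931359800403600 + 1345655451257488800 + 1177448519850302700 + 1046620906533602400 + 941958815880242160 + 856326196254765600 + 784965679900201800 + 724583704523263200 + 672827725628744400 + 627972543920161440 + 588724259925151350 + 554093421106024800 + 523310453266801200 + 495767797831706400 + 470979407940121080 + 448551817085829600 + 428163098127382800 + 409547311252279200 + 392482839950100900 + 376783526352096864 + 362291852261631600 + 348873635511200800 + 336413862814372200 + 324813384786290400 + 313986271960080720 + 303857682542013600 + 294362129962575675 + 285442065418255200 + 277046710553012400 + 269131090251497760 + 261655226633400600 + 254583463751416800 + 247883898915853200 + 241527901507754400 + 235489703970060540 + 229746052653717600 + 224275908542914800 + 219060189739591200 + 214081549063691400 + 209324181306720480 = 41398601227798250989, so H_45 = 41398601227798250989/9419588158802421600; reducing by gcd(41398601227798250989, 9419588158802421600) = 7 gives 5914085889685464427/1345655451257488800 ≈ 4.39495. (The PNT-adjacent estimate ln(45) + γ ≈ 4.38388 matches within O(1/n).)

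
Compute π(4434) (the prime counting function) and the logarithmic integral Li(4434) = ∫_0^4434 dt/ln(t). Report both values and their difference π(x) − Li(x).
π(4434) = 602;  Li(4434) ≈ 617.36;  π(x) − Li(x) ≈ -15.36.

Direct count of primes ≤ 4434 gives π(4434) = 602. Numerical evaluation of the logarithmic integral gives Li(4434) ≈ 617.36. The difference π(x) − Li(x) ≈ -15.36 is typically negative for small/moderate x (Li(x) overestimates), though Littlewood's theorem shows this sign changes infinitely often.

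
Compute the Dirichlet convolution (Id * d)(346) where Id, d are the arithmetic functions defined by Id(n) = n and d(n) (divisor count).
(Id * d)(346) = 700

Divisors of 346: [1, 2, 173, 346]. For each d | 346:
  d = 1: Id(1) · d(346/1) = 1 · 4 = 4
  d = 2: Id(2) · d(346/2) = 2 · 2 = 4
  d = 173: Id(173) · d(346/173) = 173 · 2 = 346
  d = 346: Id(346) · d(346/346) = 346 · 1 = 346
Summing: (Id * d)(346) = 4 + 4 + 346 + 346 = 700.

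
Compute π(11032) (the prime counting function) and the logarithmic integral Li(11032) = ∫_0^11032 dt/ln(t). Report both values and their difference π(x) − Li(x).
π(11032) = 1337;  Li(11032) ≈ 1357.58;  π(x) − Li(x) ≈ -20.58.

Direct count of primes ≤ 11032 gives π(11032) = 1337. Numerical evaluation of the logarithmic integral gives Li(11032) ≈ 1357.58. The difference π(x) − Li(x) ≈ -20.58 is typically negative for small/moderate x (Li(x) overestimates), though Littlewood's theorem shows this sign changes infinitely often.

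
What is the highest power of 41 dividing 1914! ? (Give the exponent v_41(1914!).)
v_41(1914!) = 47

Legendre's formula: v_p(n!) = Σ_{k ≥ 1} ⌊n / p^k⌋. For p = 41, n = 1914, the terms are:
  ⌊1914/41^1⌋ = ⌊1914/41⌋ = 46
  ⌊1914/41^2⌋ = ⌊1914/1681⌋ = 1
(the next term ⌊1914/41^3⌋ = 0, terminating the sum). Summing: v_41(1914!) = 46 + 1 = 47.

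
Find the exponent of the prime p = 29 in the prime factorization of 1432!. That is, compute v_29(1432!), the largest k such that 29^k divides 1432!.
v_29(1432!) = 50

Legendre's formula: v_p(n!) = Σ_{k ≥ 1} ⌊n / p^k⌋. For p = 29, n = 1432, the terms are:
  ⌊1432/29^1⌋ = ⌊1432/29⌋ = 49
  ⌊1432/29^2⌋ = ⌊1432/841⌋ = 1
(the next term ⌊1432/29^3⌋ = 0, terminating the sum). Summing: v_29(1432!) = 49 + 1 = 50.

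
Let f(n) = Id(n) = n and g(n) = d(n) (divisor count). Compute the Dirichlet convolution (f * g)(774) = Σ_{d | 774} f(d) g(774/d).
(Id * d)(774) = 3240

Divisors of 774: [1, 2, 3, 6, 9, 18, 43, 86, 129, 258, 387, 774]. For each d | 774:
  d = 1: Id(1) · d(774/1) = 1 · 12 = 12
  d = 2: Id(2) · d(774/2) = 2 · 6 = 12
  d = 3: Id(3) · d(774/3) = 3 · 8 = 24
  d = 6: Id(6) · d(774/6) = 6 · 4 = 24
  d = 9: Id(9) · d(774/9) = 9 · 4 = 36
  d = 18: Id(18) · d(774/18) = 18 · 2 = 36
  d = 43: Id(43) · d(774/43) = 43 · 6 = 258
  d = 86: Id(86) · d(774/86) = 86 · 3 = 258
  d = 129: Id(129) · d(774/129) = 129 · 4 = 516
  d = 258: Id(258) · d(774/258) = 258 · 2 = 516
  d = 387: Id(387) · d(774/387) = 387 · 2 = 774
  d = 774: Id(774) · d(774/774) = 774 · 1 = 774
Summing: (Id * d)(774) = 12 + 12 + 24 + 24 + 36 + 36 + 258 + 258 + 516 + 516 + 774 + 774 = 3240.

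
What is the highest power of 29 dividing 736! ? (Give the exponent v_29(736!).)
v_29(736!) = 25

Legendre's formula: v_p(n!) = Σ_{k ≥ 1} ⌊n / p^k⌋. For p = 29, n = 736, the terms are:
  ⌊736/29^1⌋ = ⌊736/29⌋ = 25
(the next term ⌊736/29^2⌋ = 0, terminating the sum). Summing: v_29(736!) = 25 = 25.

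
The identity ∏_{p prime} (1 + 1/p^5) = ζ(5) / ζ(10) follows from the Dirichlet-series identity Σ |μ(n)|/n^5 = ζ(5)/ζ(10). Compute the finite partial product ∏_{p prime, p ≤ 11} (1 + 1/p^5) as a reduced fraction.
∏ = 651742119928/629159540625

The primes p ≤ 11 are [2, 3, 5, 7, 11]. For each, (1 + 1/p^5) = (p^5 + 1)/p^5. Multiplying these fractions over p ∈ [2, 3, 5, 7, 11] gives 651742119928/629159540625. (In the limit P → ∞ this tends to ζ(5)/ζ(10).)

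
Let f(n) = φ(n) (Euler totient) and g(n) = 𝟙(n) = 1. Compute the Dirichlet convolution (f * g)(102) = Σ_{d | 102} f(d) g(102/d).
(φ * 𝟙)(102) = 102

Divisors of 102: [1, 2, 3, 6, 17, 34, 51, 102]. For each d | 102:
  d = 1: φ(1) · 𝟙(102/1) = 1 · 1 = 1
  d = 2: φ(2) · 𝟙(102/2) = 1 · 1 = 1
  d = 3: φ(3) · 𝟙(102/3) = 2 · 1 = 2
  d = 6: φ(6) · 𝟙(102/6) = 2 · 1 = 2
  d = 17: φ(17) · 𝟙(102/17) = 16 · 1 = 16
  d = 34: φ(34) · 𝟙(102/34) = 16 · 1 = 16
  d = 51: φ(51) · 𝟙(102/51) = 32 · 1 = 32
  d = 102: φ(102) · 𝟙(102/102) = 32 · 1 = 32
Summing: (φ * 𝟙)(102) = 1 + 1 + 2 + 2 + 16 + 16 + 32 + 32 = 102.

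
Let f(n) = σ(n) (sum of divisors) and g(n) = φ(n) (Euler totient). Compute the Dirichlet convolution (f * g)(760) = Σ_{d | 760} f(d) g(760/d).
(σ * φ)(760) = 12160

Divisors of 760: [1, 2, 4, 5, 8, 10, 19, 20, 38, 40, 76, 95, 152, 190, 380, 760]. For each d | 760:
  d = 1: σ(1) · φ(760/1) = 1 · 288 = 288
  d = 2: σ(2) · φ(760/2) = 3 · 144 = 432
  d = 4: σ(4) · φ(760/4) = 7 · 72 = 504
  d = 5: σ(5) · φ(760/5) = 6 · 72 = 432
  d = 8: σ(8) · φ(760/8) = 15 · 72 = 1080
  d = 10: σ(10) · φ(760/10) = 18 · 36 = 648
  d = 19: σ(19) · φ(760/19) = 20 · 16 = 320
  d = 20: σ(20) · φ(760/20) = 42 · 18 = 756
  d = 38: σ(38) · φ(760/38) = 60 · 8 = 480
  d = 40: σ(40) · φ(760/40) = 90 · 18 = 1620
  d = 76: σ(76) · φ(760/76) = 140 · 4 = 560
  d = 95: σ(95) · φ(760/95) = 120 · 4 = 480
  d = 152: σ(152) · φ(760/152) = 300 · 4 = 1200
  d = 190: σ(190) · φ(760/190) = 360 · 2 = 720
  d = 380: σ(380) · φ(760/380) = 840 · 1 = 840
  d = 760: σ(760) · φ(760/760) = 1800 · 1 = 1800
Summing: (σ * φ)(760) = 288 + 432 + 504 + 432 + 1080 + 648 + 320 + 756 + 480 + 1620 + 560 + 480 + 1200 + 720 + 840 + 1800 = 12160.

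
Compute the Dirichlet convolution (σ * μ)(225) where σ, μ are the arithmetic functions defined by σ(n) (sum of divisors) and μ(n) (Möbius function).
(σ * μ)(225) = 225

Divisors of 225: [1, 3, 5, 9, 15, 25, 45, 75, 225]. For each d | 225:
  d = 1: σ(1) · μ(225/1) = 1 · 0 = 0
  d = 3: σ(3) · μ(225/3) = 4 · 0 = 0
  d = 5: σ(5) · μ(225/5) = 6 · 0 = 0
  d = 9: σ(9) · μ(225/9) = 13 · 0 = 0
  d = 15: σ(15) · μ(225/15) = 24 · 1 = 24
  d = 25: σ(25) · μ(225/25) = 31 · 0 = 0
  d = 45: σ(45) · μ(225/45) = 78 · -1 = -78
  d = 75: σ(75) · μ(225/75) = 124 · -1 = -124
  d = 225: σ(225) · μ(225/225) = 403 · 1 = 403
Summing: (σ * μ)(225) = 0 + 0 + 0 + 0 + 24 + 0 + -78 + -124 + 403 = 225.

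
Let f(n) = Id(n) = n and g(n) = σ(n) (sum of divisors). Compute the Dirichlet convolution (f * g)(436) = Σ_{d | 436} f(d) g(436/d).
(Id * σ)(436) = 3723

Divisors of 436: [1, 2, 4, 109, 218, 436]. For each d | 436:
  d = 1: Id(1) · σ(436/1) = 1 · 770 = 770
  d = 2: Id(2) · σ(436/2) = 2 · 330 = 660
  d = 4: Id(4) · σ(436/4) = 4 · 110 = 440
  d = 109: Id(109) · σ(436/109) = 109 · 7 = 763
  d = 218: Id(218) · σ(436/218) = 218 · 3 = 654
  d = 436: Id(436) · σ(436/436) = 436 · 1 = 436
Summing: (Id * σ)(436) = 770 + 660 + 440 + 763 + 654 + 436 = 3723.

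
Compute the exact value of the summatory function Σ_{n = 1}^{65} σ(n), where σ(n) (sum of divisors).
Σ_{n ≤ 65} σ(n) = 3487

Compute σ(n) for each 1 ≤ n ≤ 65: σ(1) = 1, σ(2) = 3, σ(3) = 4, σ(4) = 7, σ(5) = 6, σ(6) = 12, σ(7) = 8, σ(8) = 15, σ(9) = 13, σ(10) = 18, σ(11) = 12, σ(12) = 28, σ(13) = 14, σ(14) = 24, σ(15) = 24, σ(16) = 31, σ(17) = 18, σ(18) = 39, σ(19) = 20, σ(20) = 42, σ(21) = 32, σ(22) = 36, σ(23) = 24, σ(24) = 60, σ(25) = 31, σ(26) = 42, σ(27) = 40, σ(28) = 56, σ(29) = 30, σ(30) = 72, σ(31) = 32, σ(32) = 63, σ(33) = 48, σ(34) = 54, σ(35) = 48, σ(36) = 91, σ(37) = 38, σ(38) = 60, σ(39) = 56, σ(40) = 90, σ(41) = 42, σ(42) = 96, σ(43) = 44, σ(44) = 84, σ(45) = 78, σ(46) = 72, σ(47) = 48, σ(48) = 124, σ(49) = 57, σ(50) = 93, σ(51) = 72, σ(52) = 98, σ(53) = 54, σ(54) = 120, σ(55) = 72, σ(56) = 120, σ(57) = 80, σ(58) = 90, σ(59) = 60, σ(60) = 168, σ(61) = 62, σ(62) = 96, σ(63) = 104, σ(64) = 127, σ(65) = 84. Summing all 65 values: 3487. (Average order: Σ_{n ≤ x} σ(n) ~ (π²/12) x². For x = 65, (π²/12)·65² ≈ 3474.92.)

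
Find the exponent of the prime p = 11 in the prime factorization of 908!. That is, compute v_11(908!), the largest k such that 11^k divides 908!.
v_11(908!) = 89

Legendre's formula: v_p(n!) = Σ_{k ≥ 1} ⌊n / p^k⌋. For p = 11, n = 908, the terms are:
  ⌊908/11^1⌋ = ⌊908/11⌋ = 82
  ⌊908/11^2⌋ = ⌊908/121⌋ = 7
(the next term ⌊908/11^3⌋ = 0, terminating the sum). Summing: v_11(908!) = 82 + 7 = 89.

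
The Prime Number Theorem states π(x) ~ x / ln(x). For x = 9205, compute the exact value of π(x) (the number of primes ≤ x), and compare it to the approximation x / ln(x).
π(9205) = 1141;  x/ln(x) ≈ 1008.49;  relative error ≈ 11.61%.

Directly count primes up to 9205: π(9205) = 1141. The PNT approximation gives 9205/ln(9205) ≈ 9205/9.12750 ≈ 1008.49. Relative error (π(x) − x/ln(x)) / π(x) ≈ 11.61%; the approximation is known to undercount slightly (Li(x) is a better estimate).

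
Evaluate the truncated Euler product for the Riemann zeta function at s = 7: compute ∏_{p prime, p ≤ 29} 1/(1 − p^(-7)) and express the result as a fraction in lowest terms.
∏ = 20189988207350348919037978304364860886791127062160383015625/20022812195570168466484427140768180765465562977446282025216

The primes p ≤ 29 are [2, 3, 5, 7, 11, 13, 17, 19, 23, 29]. For each prime, (1 − 1/p^7)^(-1) = p^7 / (p^7 − 1). The product is (1 − 1/2^7)^(-1), (1 − 1/3^7)^(-1), (1 − 1/5^7)^(-1), (1 − 1/7^7)^(-1), (1 − 1/11^7)^(-1), (1 − 1/13^7)^(-1), (1 − 1/17^7)^(-1), (1 − 1/19^7)^(-1), (1 − 1/23^7)^(-1), (1 − 1/29^7)^(-1) = ∏ p^7 / (p^7 − 1) = 20189988207350348919037978304364860886791127062160383015625/20022812195570168466484427140768180765465562977446282025216.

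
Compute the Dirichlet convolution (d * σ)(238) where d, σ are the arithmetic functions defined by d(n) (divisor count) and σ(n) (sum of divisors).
(d * σ)(238) = 1000

Divisors of 238: [1, 2, 7, 14, 17, 34, 119, 238]. For each d | 238:
  d = 1: d(1) · σ(238/1) = 1 · 432 = 432
  d = 2: d(2) · σ(238/2) = 2 · 144 = 288
  d = 7: d(7) · σ(238/7) = 2 · 54 = 108
  d = 14: d(14) · σ(238/14) = 4 · 18 = 72
  d = 17: d(17) · σ(238/17) = 2 · 24 = 48
  d = 34: d(34) · σ(238/34) = 4 · 8 = 32
  d = 119: d(119) · σ(238/119) = 4 · 3 = 12
  d = 238: d(238) · σ(238/238) = 8 · 1 = 8
Summing: (d * σ)(238) = 432 + 288 + 108 + 72 + 48 + 32 + 12 + 8 = 1000.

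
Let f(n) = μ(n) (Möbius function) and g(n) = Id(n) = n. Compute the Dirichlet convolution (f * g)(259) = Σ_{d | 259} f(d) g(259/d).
(μ * Id)(259) = 216

Divisors of 259: [1, 7, 37, 259]. For each d | 259:
  d = 1: μ(1) · Id(259/1) = 1 · 259 = 259
  d = 7: μ(7) · Id(259/7) = -1 · 37 = -37
  d = 37: μ(37) · Id(259/37) = -1 · 7 = -7
  d = 259: μ(259) · Id(259/259) = 1 · 1 = 1
Summing: (μ * Id)(259) = 259 + -37 + -7 + 1 = 216.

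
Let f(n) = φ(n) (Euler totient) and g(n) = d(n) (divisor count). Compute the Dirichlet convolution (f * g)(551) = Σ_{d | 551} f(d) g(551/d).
(φ * d)(551) = 600

Divisors of 551: [1, 19, 29, 551]. For each d | 551:
  d = 1: φ(1) · d(551/1) = 1 · 4 = 4
  d = 19: φ(19) · d(551/19) = 18 · 2 = 36
  d = 29: φ(29) · d(551/29) = 28 · 2 = 56
  d = 551: φ(551) · d(551/551) = 504 · 1 = 504
Summing: (φ * d)(551) = 4 + 36 + 56 + 504 = 600.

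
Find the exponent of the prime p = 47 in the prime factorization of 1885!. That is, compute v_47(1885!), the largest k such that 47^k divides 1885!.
v_47(1885!) = 40

Legendre's formula: v_p(n!) = Σ_{k ≥ 1} ⌊n / p^k⌋. For p = 47, n = 1885, the terms are:
  ⌊1885/47^1⌋ = ⌊1885/47⌋ = 40
(the next term ⌊1885/47^2⌋ = 0, terminating the sum). Summing: v_47(1885!) = 40 = 40.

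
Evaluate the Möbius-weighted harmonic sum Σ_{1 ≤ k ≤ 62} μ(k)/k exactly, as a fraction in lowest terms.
Σ μ(k)/k = 1874648830674470878723/117288381359406970983270

Values of μ(k) for 1 ≤ k ≤ 62: μ(1) = 1, μ(2) = -1, μ(3) = -1, μ(5) = -1, μ(6) = 1, μ(7) = -1, μ(10) = 1, μ(11) = -1, μ(13) = -1, μ(14) = 1, μ(15) = 1, μ(17) = -1, μ(19) = -1, μ(21) = 1, μ(22) = 1, μ(23) = -1, μ(26) = 1, μ(29) = -1, μ(30) = -1, μ(31) = -1, μ(33) = 1, μ(34) = 1, μ(35) = 1, μ(37) = -1, μ(38) = 1, μ(39) = 1, μ(41) = -1, μ(42) = -1, μ(43) = -1, μ(46) = 1, μ(47) = -1, μ(51) = 1, μ(53) = -1, μ(55) = 1, μ(57) = 1, μ(58) = 1, μ(59) = -1, μ(61) = -1, μ(62) = 1, with μ = 0 on non-squarefree integers. Summing μ(k)/k for k where μ(k) ≠ 0 gives 1874648830674470878723/117288381359406970983270 ≈ 0.0160. (PNT ⟺ this sum → 0 as n → ∞.)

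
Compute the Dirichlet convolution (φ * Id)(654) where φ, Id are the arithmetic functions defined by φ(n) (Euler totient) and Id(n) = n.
(φ * Id)(654) = 3255

Divisors of 654: [1, 2, 3, 6, 109, 218, 327, 654]. For each d | 654:
  d = 1: φ(1) · Id(654/1) = 1 · 654 = 654
  d = 2: φ(2) · Id(654/2) = 1 · 327 = 327
  d = 3: φ(3) · Id(654/3) = 2 · 218 = 436
  d = 6: φ(6) · Id(654/6) = 2 · 109 = 218
  d = 109: φ(109) · Id(654/109) = 108 · 6 = 648
  d = 218: φ(218) · Id(654/218) = 108 · 3 = 324
  d = 327: φ(327) · Id(654/327) = 216 · 2 = 432
  d = 654: φ(654) · Id(654/654) = 216 · 1 = 216
Summing: (φ * Id)(654) = 654 + 327 + 436 + 218 + 648 + 324 + 432 + 216 = 3255.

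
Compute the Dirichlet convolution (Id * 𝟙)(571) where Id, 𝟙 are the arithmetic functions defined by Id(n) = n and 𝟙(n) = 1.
(Id * 𝟙)(571) = 572

Divisors of 571: [1, 571]. For each d | 571:
  d = 1: Id(1) · 𝟙(571/1) = 1 · 1 = 1
  d = 571: Id(571) · 𝟙(571/571) = 571 · 1 = 571
Summing: (Id * 𝟙)(571) = 1 + 571 = 572.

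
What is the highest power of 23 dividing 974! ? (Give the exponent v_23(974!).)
v_23(974!) = 43

Legendre's formula: v_p(n!) = Σ_{k ≥ 1} ⌊n / p^k⌋. For p = 23, n = 974, the terms are:
  ⌊974/23^1⌋ = ⌊974/23⌋ = 42
  ⌊974/23^2⌋ = ⌊974/529⌋ = 1
(the next term ⌊974/23^3⌋ = 0, terminating the sum). Summing: v_23(974!) = 42 + 1 = 43.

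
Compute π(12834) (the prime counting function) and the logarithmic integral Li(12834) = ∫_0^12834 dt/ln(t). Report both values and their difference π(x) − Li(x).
π(12834) = 1530;  Li(12834) ≈ 1549.57;  π(x) − Li(x) ≈ -19.57.

Direct count of primes ≤ 12834 gives π(12834) = 1530. Numerical evaluation of the logarithmic integral gives Li(12834) ≈ 1549.57. The difference π(x) − Li(x) ≈ -19.57 is typically negative for small/moderate x (Li(x) overestimates), though Littlewood's theorem shows this sign changes infinitely often.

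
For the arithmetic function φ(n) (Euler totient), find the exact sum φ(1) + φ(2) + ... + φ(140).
Σ_{n ≤ 140} φ(n) = 6000

Compute φ(n) for each 1 ≤ n ≤ 140: φ(1) = 1, φ(2) = 1, φ(3) = 2, φ(4) = 2, φ(5) = 4, φ(6) = 2, φ(7) = 6, φ(8) = 4, φ(9) = 6, φ(10) = 4, φ(11) = 10, φ(12) = 4, φ(13) = 12, φ(14) = 6, φ(15) = 8, φ(16) = 8, φ(17) = 16, φ(18) = 6, φ(19) = 18, φ(20) = 8, φ(21) = 12, φ(22) = 10, φ(23) = 22, φ(24) = 8, φ(25) = 20, φ(26) = 12, φ(27) = 18, φ(28) = 12, φ(29) = 28, φ(30) = 8, φ(31) = 30, φ(32) = 16, φ(33) = 20, φ(34) = 16, φ(35) = 24, φ(36) = 12, φ(37) = 36, φ(38) = 18, φ(39) = 24, φ(40) = 16, φ(41) = 40, φ(42) = 12, φ(43) = 42, φ(44) = 20, φ(45) = 24, φ(46) = 22, φ(47) = 46, φ(48) = 16, φ(49) = 42, φ(50) = 20, φ(51) = 32, φ(52) = 24, φ(53) = 52, φ(54) = 18, φ(55) = 40, φ(56) = 24, φ(57) = 36, φ(58) = 28, φ(59) = 58, φ(60) = 16, φ(61) = 60, φ(62) = 30, φ(63) = 36, φ(64) = 32, φ(65) = 48, φ(66) = 20, φ(67) = 66, φ(68) = 32, φ(69) = 44, φ(70) = 24, φ(71) = 70, φ(72) = 24, φ(73) = 72, φ(74) = 36, φ(75) = 40, φ(76) = 36, φ(77) = 60, φ(78) = 24, φ(79) = 78, φ(80) = 32, φ(81) = 54, φ(82) = 40, φ(83) = 82, φ(84) = 24, φ(85) = 64, φ(86) = 42, φ(87) = 56, φ(88) = 40, φ(89) = 88, φ(90) = 24, φ(91) = 72, φ(92) = 44, φ(93) = 60, φ(94) = 46, φ(95) = 72, φ(96) = 32, φ(97) = 96, φ(98) = 42, φ(99) = 60, φ(100) = 40, φ(101) = 100, φ(102) = 32, φ(103) = 102, φ(104) = 48, φ(105) = 48, φ(106) = 52, φ(107) = 106, φ(108) = 36, φ(109) = 108, φ(110) = 40, φ(111) = 72, φ(112) = 48, φ(113) = 112, φ(114) = 36, φ(115) = 88, φ(116) = 56, φ(117) = 72, φ(118) = 58, φ(119) = 96, φ(120) = 32, φ(121) = 110, φ(122) = 60, φ(123) = 80, φ(124) = 60, φ(125) = 100, φ(126) = 36, φ(127) = 126, φ(128) = 64, φ(129) = 84, φ(130) = 48, φ(131) = 130, φ(132) = 40, φ(133) = 108, φ(134) = 66, φ(135) = 72, φ(136) = 64, φ(137) = 136, φ(138) = 44, φ(139) = 138, φ(140) = 48. Summing all 140 values: 6000. (Average order: Σ_{n ≤ x} φ(n) ~ (3/π²) x². For x = 140, (3/π²)·140² ≈ 5957.69.)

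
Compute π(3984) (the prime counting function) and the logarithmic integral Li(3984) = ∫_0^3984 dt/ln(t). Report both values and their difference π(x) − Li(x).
π(3984) = 549;  Li(3984) ≈ 563.43;  π(x) − Li(x) ≈ -14.43.

Direct count of primes ≤ 3984 gives π(3984) = 549. Numerical evaluation of the logarithmic integral gives Li(3984) ≈ 563.43. The difference π(x) − Li(x) ≈ -14.43 is typically negative for small/moderate x (Li(x) overestimates), though Littlewood's theorem shows this sign changes infinitely often.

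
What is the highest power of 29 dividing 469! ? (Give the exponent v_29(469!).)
v_29(469!) = 16

Legendre's formula: v_p(n!) = Σ_{k ≥ 1} ⌊n / p^k⌋. For p = 29, n = 469, the terms are:
  ⌊469/29^1⌋ = ⌊469/29⌋ = 16
(the next term ⌊469/29^2⌋ = 0, terminating the sum). Summing: v_29(469!) = 16 = 16.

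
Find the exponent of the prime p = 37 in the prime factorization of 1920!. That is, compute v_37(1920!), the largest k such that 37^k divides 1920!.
v_37(1920!) = 52

Legendre's formula: v_p(n!) = Σ_{k ≥ 1} ⌊n / p^k⌋. For p = 37, n = 1920, the terms are:
  ⌊1920/37^1⌋ = ⌊1920/37⌋ = 51
  ⌊1920/37^2⌋ = ⌊1920/1369⌋ = 1
(the next term ⌊1920/37^3⌋ = 0, terminating the sum). Summing: v_37(1920!) = 51 + 1 = 52.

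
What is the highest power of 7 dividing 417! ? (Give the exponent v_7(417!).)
v_7(417!) = 68

Legendre's formula: v_p(n!) = Σ_{k ≥ 1} ⌊n / p^k⌋. For p = 7, n = 417, the terms are:
  ⌊417/7^1⌋ = ⌊417/7⌋ = 59
  ⌊417/7^2⌋ = ⌊417/49⌋ = 8
  ⌊417/7^3⌋ = ⌊417/343⌋ = 1
(the next term ⌊417/7^4⌋ = 0, terminating the sum). Summing: v_7(417!) = 59 + 8 + 1 = 68.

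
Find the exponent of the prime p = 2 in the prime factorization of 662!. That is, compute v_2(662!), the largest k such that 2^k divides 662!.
v_2(662!) = 657

Legendre's formula: v_p(n!) = Σ_{k ≥ 1} ⌊n / p^k⌋. For p = 2, n = 662, the terms are:
  ⌊662/2^1⌋ = ⌊662/2⌋ = 331
  ⌊662/2^2⌋ = ⌊662/4⌋ = 165
  ⌊662/2^3⌋ = ⌊662/8⌋ = 82
  ⌊662/2^4⌋ = ⌊662/16⌋ = 41
  ⌊662/2^5⌋ = ⌊662/32⌋ = 20
  ⌊662/2^6⌋ = ⌊662/64⌋ = 10
  ⌊662/2^7⌋ = ⌊662/128⌋ = 5
  ⌊662/2^8⌋ = ⌊662/256⌋ = 2
  ⌊662/2^9⌋ = ⌊662/512⌋ = 1
(the next term ⌊662/2^10⌋ = 0, terminating the sum). Summing: v_2(662!) = 331 + 165 + 82 + 41 + 20 + 10 + 5 + 2 + 1 = 657.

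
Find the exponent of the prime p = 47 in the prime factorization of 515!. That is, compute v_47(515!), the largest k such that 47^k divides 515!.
v_47(515!) = 10

Legendre's formula: v_p(n!) = Σ_{k ≥ 1} ⌊n / p^k⌋. For p = 47, n = 515, the terms are:
  ⌊515/47^1⌋ = ⌊515/47⌋ = 10
(the next term ⌊515/47^2⌋ = 0, terminating the sum). Summing: v_47(515!) = 10 = 10.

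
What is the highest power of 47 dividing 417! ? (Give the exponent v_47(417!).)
v_47(417!) = 8

Legendre's formula: v_p(n!) = Σ_{k ≥ 1} ⌊n / p^k⌋. For p = 47, n = 417, the terms are:
  ⌊417/47^1⌋ = ⌊417/47⌋ = 8
(the next term ⌊417/47^2⌋ = 0, terminating the sum). Summing: v_47(417!) = 8 = 8.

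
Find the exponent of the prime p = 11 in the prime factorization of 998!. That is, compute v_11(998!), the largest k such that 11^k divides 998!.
v_11(998!) = 98

Legendre's formula: v_p(n!) = Σ_{k ≥ 1} ⌊n / p^k⌋. For p = 11, n = 998, the terms are:
  ⌊998/11^1⌋ = ⌊998/11⌋ = 90
  ⌊998/11^2⌋ = ⌊998/121⌋ = 8
(the next term ⌊998/11^3⌋ = 0, terminating the sum). Summing: v_11(998!) = 90 + 8 = 98.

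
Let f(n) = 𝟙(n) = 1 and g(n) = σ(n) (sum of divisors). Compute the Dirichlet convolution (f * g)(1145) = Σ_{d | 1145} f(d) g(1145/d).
(𝟙 * σ)(1145) = 1617

Divisors of 1145: [1, 5, 229, 1145]. For each d | 1145:
  d = 1: 𝟙(1) · σ(1145/1) = 1 · 1380 = 1380
  d = 5: 𝟙(5) · σ(1145/5) = 1 · 230 = 230
  d = 229: 𝟙(229) · σ(1145/229) = 1 · 6 = 6
  d = 1145: 𝟙(1145) · σ(1145/1145) = 1 · 1 = 1
Summing: (𝟙 * σ)(1145) = 1380 + 230 + 6 + 1 = 1617.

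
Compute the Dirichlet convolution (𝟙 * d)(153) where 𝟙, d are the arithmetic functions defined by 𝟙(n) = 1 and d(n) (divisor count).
(𝟙 * d)(153) = 18

Divisors of 153: [1, 3, 9, 17, 51, 153]. For each d | 153:
  d = 1: 𝟙(1) · d(153/1) = 1 · 6 = 6
  d = 3: 𝟙(3) · d(153/3) = 1 · 4 = 4
  d = 9: 𝟙(9) · d(153/9) = 1 · 2 = 2
  d = 17: 𝟙(17) · d(153/17) = 1 · 3 = 3
  d = 51: 𝟙(51) · d(153/51) = 1 · 2 = 2
  d = 153: 𝟙(153) · d(153/153) = 1 · 1 = 1
Summing: (𝟙 * d)(153) = 6 + 4 + 2 + 3 + 2 + 1 = 18.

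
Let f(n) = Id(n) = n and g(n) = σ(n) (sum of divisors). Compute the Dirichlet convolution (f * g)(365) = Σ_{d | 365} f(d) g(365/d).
(Id * σ)(365) = 1617

Divisors of 365: [1, 5, 73, 365]. For each d | 365:
  d = 1: Id(1) · σ(365/1) = 1 · 444 = 444
  d = 5: Id(5) · σ(365/5) = 5 · 74 = 370
  d = 73: Id(73) · σ(365/73) = 73 · 6 = 438
  d = 365: Id(365) · σ(365/365) = 365 · 1 = 365
Summing: (Id * σ)(365) = 444 + 370 + 438 + 365 = 1617.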